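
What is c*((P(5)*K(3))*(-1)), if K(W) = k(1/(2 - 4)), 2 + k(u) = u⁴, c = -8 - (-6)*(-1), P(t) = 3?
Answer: -651/8 ≈ -81.375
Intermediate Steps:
c = -14 (c = -8 - 6*1 = -8 - 6 = -14)
k(u) = -2 + u⁴
K(W) = -31/16 (K(W) = -2 + (1/(2 - 4))⁴ = -2 + (1/(-2))⁴ = -2 + (-½)⁴ = -2 + 1/16 = -31/16)
c*((P(5)*K(3))*(-1)) = -14*3*(-31/16)*(-1) = -(-651)*(-1)/8 = -14*93/16 = -651/8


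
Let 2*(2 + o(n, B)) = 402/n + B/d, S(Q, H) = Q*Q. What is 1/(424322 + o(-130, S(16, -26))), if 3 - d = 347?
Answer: 5590/2371938077 ≈ 2.3567e-6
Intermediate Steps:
d = -344 (d = 3 - 1*347 = 3 - 347 = -344)
S(Q, H) = Q**2
o(n, B) = -2 + 201/n - B/688 (o(n, B) = -2 + (402/n + B/(-344))/2 = -2 + (402/n + B*(-1/344))/2 = -2 + (402/n - B/344)/2 = -2 + (201/n - B/688) = -2 + 201/n - B/688)
1/(424322 + o(-130, S(16, -26))) = 1/(424322 + (-2 + 201/(-130) - 1/688*16**2)) = 1/(424322 + (-2 + 201*(-1/130) - 1/688*256)) = 1/(424322 + (-2 - 201/130 - 16/43)) = 1/(424322 - 21903/5590) = 1/(2371938077/5590) = 5590/2371938077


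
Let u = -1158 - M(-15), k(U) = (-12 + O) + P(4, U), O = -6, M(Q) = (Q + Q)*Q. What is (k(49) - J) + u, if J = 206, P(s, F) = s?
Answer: -1828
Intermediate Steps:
M(Q) = 2*Q² (M(Q) = (2*Q)*Q = 2*Q²)
k(U) = -14 (k(U) = (-12 - 6) + 4 = -18 + 4 = -14)
u = -1608 (u = -1158 - 2*(-15)² = -1158 - 2*225 = -1158 - 1*450 = -1158 - 450 = -1608)
(k(49) - J) + u = (-14 - 1*206) - 1608 = (-14 - 206) - 1608 = -220 - 1608 = -1828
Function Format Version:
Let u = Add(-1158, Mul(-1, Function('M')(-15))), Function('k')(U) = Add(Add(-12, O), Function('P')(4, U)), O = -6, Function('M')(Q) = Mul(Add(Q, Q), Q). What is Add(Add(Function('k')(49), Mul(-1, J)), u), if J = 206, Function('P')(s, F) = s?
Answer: -1828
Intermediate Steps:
Function('M')(Q) = Mul(2, Pow(Q, 2)) (Function('M')(Q) = Mul(Mul(2, Q), Q) = Mul(2, Pow(Q, 2)))
Function('k')(U) = -14 (Function('k')(U) = Add(Add(-12, -6), 4) = Add(-18, 4) = -14)
u = -1608 (u = Add(-1158, Mul(-1, Mul(2, Pow(-15, 2)))) = Add(-1158, Mul(-1, Mul(2, 225))) = Add(-1158, Mul(-1, 450)) = Add(-1158, -450) = -1608)
Add(Add(Function('k')(49), Mul(-1, J)), u) = Add(Add(-14, Mul(-1, 206)), -1608) = Add(Add(-14, -206), -1608) = Add(-220, -1608) = -1828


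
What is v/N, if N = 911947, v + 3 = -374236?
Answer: -374239/911947 ≈ -0.41037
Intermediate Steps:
v = -374239 (v = -3 - 374236 = -374239)
v/N = -374239/911947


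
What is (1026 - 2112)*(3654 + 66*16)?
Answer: -5115060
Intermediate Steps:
(1026 - 2112)*(3654 + 66*16) = -1086*(3654 + 1056) = -1086*4710 = -5115060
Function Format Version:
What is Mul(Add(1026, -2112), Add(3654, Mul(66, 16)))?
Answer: -5115060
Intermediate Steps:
Mul(Add(1026, -2112), Add(3654, Mul(66, 16))) = Mul(-1086, Add(3654, 1056)) = Mul(-1086, 4710) = -5115060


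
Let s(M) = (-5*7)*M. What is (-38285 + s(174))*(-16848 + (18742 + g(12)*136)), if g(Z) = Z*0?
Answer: -84046250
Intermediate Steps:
s(M) = -35*M
g(Z) = 0
(-38285 + s(174))*(-16848 + (18742 + g(12)*136)) = (-38285 - 35*174)*(-16848 + (18742 + 0*136)) = (-38285 - 6090)*(-16848 + (18742 + 0)) = -44375*(-16848 + 18742) = -44375*1894 = -84046250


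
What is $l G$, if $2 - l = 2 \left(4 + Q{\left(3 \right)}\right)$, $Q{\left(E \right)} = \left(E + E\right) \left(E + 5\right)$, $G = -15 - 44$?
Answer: $6018$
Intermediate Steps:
$G = -59$ ($G = -15 - 44 = -59$)
$Q{\left(E \right)} = 2 E \left(5 + E\right)$
$l = -102$ ($l = 2 - 2 \left(4 + 2 \cdot 3 \left(5 + 3\right)\right) = 2 - 2 \left(4 + 2 \cdot 3 \cdot 8\right) = 2 - 2 \left(4 + 48\right) = 2 - 2 \cdot 52 = 2 - 104 = -102$)
$l G = \left(-102\right) \left(-59\right) = 6018$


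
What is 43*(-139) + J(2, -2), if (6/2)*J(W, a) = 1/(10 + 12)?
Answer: -394481/66 ≈ -5977.0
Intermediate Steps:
J(W, a) = 1/66 (J(W, a) = 1/(3*(10 + 12)) = (⅓)/22 = (⅓)*(1/22) = 1/66)
43*(-139) + J(2, -2) = 43*(-139) + 1/66 = -5977 + 1/66 = -394481/66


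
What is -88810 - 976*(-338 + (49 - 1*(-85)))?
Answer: 110294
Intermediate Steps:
-88810 - 976*(-338 + (49 - 1*(-85))) = -88810 - 976*(-338 + (49 + 85)) = -88810 - 976*(-338 + 134) = -88810 - 976*(-204) = -88810 - 1*(-199104) = -88810 + 199104 = 110294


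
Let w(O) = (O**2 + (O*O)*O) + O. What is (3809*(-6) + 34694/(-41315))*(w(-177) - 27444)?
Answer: 1046514451581720/8263 ≈ 1.2665e+11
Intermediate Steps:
w(O) = O + O**2 + O**3 (w(O) = (O**2 + O**2*O) + O = (O**2 + O**3) + O = O + O**2 + O**3)
(3809*(-6) + 34694/(-41315))*(w(-177) - 27444) = (3809*(-6) + 34694/(-41315))*(-177*(1 - 177 + (-177)**2) - 27444) = (-22854 + 34694*(-1/41315))*(-177*(1 - 177 + 31329) - 27444) = (-22854 - 34694/41315)*(-177*31153 - 27444) = -944247704*(-5514081 - 27444)/41315 = -944247704/41315*(-5541525) = 1046514451581720/8263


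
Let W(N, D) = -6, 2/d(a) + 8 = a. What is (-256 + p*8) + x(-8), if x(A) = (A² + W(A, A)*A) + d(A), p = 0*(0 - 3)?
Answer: -1153/8 ≈ -144.13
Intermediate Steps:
d(a) = 2/(-8 + a)
p = 0 (p = 0*(-3) = 0)
x(A) = A² - 6*A + 2/(-8 + A) (x(A) = (A² - 6*A) + 2/(-8 + A) = A² - 6*A + 2/(-8 + A))
(-256 + p*8) + x(-8) = (-256 + 0*8) + (2 - 8*(-8 - 8)*(-6 - 8))/(-8 - 8) = (-256 + 0) + (2 - 8*(-16)*(-14))/(-16) = -256 - (2 - 1792)/16 = -256 - 1/16*(-1790) = -256 + 895/8 = -1153/8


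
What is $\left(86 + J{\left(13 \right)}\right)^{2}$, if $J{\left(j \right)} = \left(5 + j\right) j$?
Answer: $102400$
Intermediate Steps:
$J{\left(j \right)} = j \left(5 + j\right)$
$\left(86 + J{\left(13 \right)}\right)^{2} = \left(86 + 13 \left(5 + 13\right)\right)^{2} = \left(86 + 13 \cdot 18\right)^{2} = \left(86 + 234\right)^{2} = 320^{2} = 102400$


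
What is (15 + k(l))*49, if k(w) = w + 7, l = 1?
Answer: 1127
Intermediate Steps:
k(w) = 7 + w
(15 + k(l))*49 = (15 + (7 + 1))*49 = (15 + 8)*49 = 23*49 = 1127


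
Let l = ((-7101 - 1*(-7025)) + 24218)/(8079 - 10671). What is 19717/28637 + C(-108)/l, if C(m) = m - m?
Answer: 19717/28637 ≈ 0.68851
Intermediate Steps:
C(m) = 0
l = -12071/1296 (l = ((-7101 + 7025) + 24218)/(-2592) = (-76 + 24218)*(-1/2592) = 24142*(-1/2592) = -12071/1296 ≈ -9.3140)
19717/28637 + C(-108)/l = 19717/28637 + 0/(-12071/1296) = 19717*(1/28637) + 0*(-1296/12071) = 19717/28637 + 0 = 19717/28637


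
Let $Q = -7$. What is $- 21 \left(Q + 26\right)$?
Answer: $-399$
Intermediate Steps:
$- 21 \left(Q + 26\right) = - 21 \left(-7 + 26\right) = \left(-21\right) 19 = -399$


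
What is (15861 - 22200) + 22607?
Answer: 16268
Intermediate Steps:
(15861 - 22200) + 22607 = -6339 + 22607 = 16268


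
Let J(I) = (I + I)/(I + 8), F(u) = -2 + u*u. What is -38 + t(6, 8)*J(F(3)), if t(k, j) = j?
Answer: -458/15 ≈ -30.533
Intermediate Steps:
F(u) = -2 + u²
J(I) = 2*I/(8 + I) (J(I) = (2*I)/(8 + I) = 2*I/(8 + I))
-38 + t(6, 8)*J(F(3)) = -38 + 8*(2*(-2 + 3²)/(8 + (-2 + 3²))) = -38 + 8*(2*(-2 + 9)/(8 + (-2 + 9))) = -38 + 8*(2*7/(8 + 7)) = -38 + 8*(2*7/15) = -38 + 8*(2*7*(1/15)) = -38 + 8*(14/15) = -38 + 112/15 = -458/15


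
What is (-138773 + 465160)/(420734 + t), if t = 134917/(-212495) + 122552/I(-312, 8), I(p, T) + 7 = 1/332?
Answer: 161113071727495/199039039523719 ≈ 0.80945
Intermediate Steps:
I(p, T) = -2323/332 (I(p, T) = -7 + 1/332 = -2323/332)
t = -8646153575871/493625885 (t = 134917/(-212495) + 122552/(-2323/332) = 134917*(-1/212495) + 122552*(-332/2323) = -134917/212495 - 40687264/2323 = -8646153575871/493625885 ≈ -17516.)
(-138773 + 465160)/(420734 + t) = (-138773 + 465160)/(420734 - 8646153575871/493625885) = 326387/(199039039523719/493625885) = 326387*(493625885/199039039523719) = 161113071727495/199039039523719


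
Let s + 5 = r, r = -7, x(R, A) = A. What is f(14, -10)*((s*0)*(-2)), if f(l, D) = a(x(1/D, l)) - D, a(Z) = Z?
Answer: 0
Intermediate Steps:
s = -12 (s = -5 - 7 = -12)
f(l, D) = l - D
f(14, -10)*((s*0)*(-2)) = (14 - 1*(-10))*(-12*0*(-2)) = (14 + 10)*(0*(-2)) = 24*0 = 0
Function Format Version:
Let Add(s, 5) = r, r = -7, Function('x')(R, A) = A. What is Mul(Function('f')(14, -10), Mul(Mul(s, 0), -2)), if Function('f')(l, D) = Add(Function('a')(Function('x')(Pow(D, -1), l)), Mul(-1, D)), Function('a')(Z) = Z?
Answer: 0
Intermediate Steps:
s = -12 (s = Add(-5, -7) = -12)
Function('f')(l, D) = Add(l, Mul(-1, D))
Mul(Function('f')(14, -10), Mul(Mul(s, 0), -2)) = Mul(Add(14, Mul(-1, -10)), Mul(Mul(-12, 0), -2)) = Mul(Add(14, 10), Mul(0, -2)) = Mul(24, 0) = 0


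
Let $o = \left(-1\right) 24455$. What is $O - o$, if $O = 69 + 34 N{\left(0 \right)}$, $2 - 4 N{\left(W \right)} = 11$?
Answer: $\frac{48895}{2} \approx 24448.0$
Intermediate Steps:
$N{\left(W \right)} = - \frac{9}{4}$ ($N{\left(W \right)} = \frac{1}{2} - \frac{11}{4} = - \frac{9}{4}$)
$o = -24455$
$O = - \frac{15}{2}$ ($O = 69 + 34 \left(- \frac{9}{4}\right) = 69 - \frac{153}{2} = - \frac{15}{2} \approx -7.5$)
$O - o = - \frac{15}{2} - -24455 = - \frac{15}{2} + 24455 = \frac{48895}{2}$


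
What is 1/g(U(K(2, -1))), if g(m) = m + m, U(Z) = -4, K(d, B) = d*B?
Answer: -⅛ ≈ -0.12500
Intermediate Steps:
K(d, B) = B*d
g(m) = 2*m
1/g(U(K(2, -1))) = 1/(2*(-4)) = 1/(-8) = -⅛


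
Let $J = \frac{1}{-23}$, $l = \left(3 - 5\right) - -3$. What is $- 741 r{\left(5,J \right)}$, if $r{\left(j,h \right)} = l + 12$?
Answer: $-9633$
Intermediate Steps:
$l = 1$ ($l = -2 + 3 = 1$)
$J = - \frac{1}{23} \approx -0.043478$
$r{\left(j,h \right)} = 13$ ($r{\left(j,h \right)} = 1 + 12 = 13$)
$- 741 r{\left(5,J \right)} = \left(-741\right) 13 = -9633$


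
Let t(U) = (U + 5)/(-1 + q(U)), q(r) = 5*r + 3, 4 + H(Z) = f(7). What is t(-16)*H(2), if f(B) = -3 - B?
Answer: -77/39 ≈ -1.9744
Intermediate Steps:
H(Z) = -14 (H(Z) = -4 + (-3 - 1*7) = -4 + (-3 - 7) = -4 - 10 = -14)
q(r) = 3 + 5*r
t(U) = (5 + U)/(2 + 5*U) (t(U) = (U + 5)/(-1 + (3 + 5*U)) = (5 + U)/(2 + 5*U))
t(-16)*H(2) = ((5 - 16)/(2 + 5*(-16)))*(-14) = (-11/(2 - 80))*(-14) = (-11/(-78))*(-14) = -1/78*(-11)*(-14) = (11/78)*(-14) = -77/39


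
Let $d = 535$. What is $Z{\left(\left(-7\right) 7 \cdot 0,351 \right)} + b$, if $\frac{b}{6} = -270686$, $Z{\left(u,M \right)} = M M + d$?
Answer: $-1500380$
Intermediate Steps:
$Z{\left(u,M \right)} = 535 + M^{2}$ ($Z{\left(u,M \right)} = M M + 535 = M^{2} + 535 = 535 + M^{2}$)
$b = -1624116$ ($b = 6 \left(-270686\right) = -1624116$)
$Z{\left(\left(-7\right) 7 \cdot 0,351 \right)} + b = \left(535 + 351^{2}\right) - 1624116 = \left(535 + 123201\right) - 1624116 = 123736 - 1624116 = -1500380$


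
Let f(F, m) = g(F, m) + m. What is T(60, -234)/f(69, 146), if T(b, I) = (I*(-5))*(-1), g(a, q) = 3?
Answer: -1170/149 ≈ -7.8523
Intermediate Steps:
f(F, m) = 3 + m
T(b, I) = 5*I (T(b, I) = -5*I*(-1) = 5*I)
T(60, -234)/f(69, 146) = (5*(-234))/(3 + 146) = -1170/149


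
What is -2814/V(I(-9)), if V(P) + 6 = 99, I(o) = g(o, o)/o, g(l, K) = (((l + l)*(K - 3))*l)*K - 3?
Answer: -938/31 ≈ -30.258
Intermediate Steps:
g(l, K) = -3 + 2*K*l**2*(-3 + K) (g(l, K) = (((2*l)*(-3 + K))*l)*K - 3 = ((2*l*(-3 + K))*l)*K - 3 = (2*l**2*(-3 + K))*K - 3 = 2*K*l**2*(-3 + K) - 3 = -3 + 2*K*l**2*(-3 + K))
I(o) = (-3 - 6*o**3 + 2*o**4)/o (I(o) = (-3 - 6*o*o**2 + 2*o**2*o**2)/o = (-3 - 6*o**3 + 2*o**4)/o)
V(P) = 93 (V(P) = -6 + 99 = 93)
-2814/V(I(-9)) = -2814/93 = -2814*1/93 = -938/31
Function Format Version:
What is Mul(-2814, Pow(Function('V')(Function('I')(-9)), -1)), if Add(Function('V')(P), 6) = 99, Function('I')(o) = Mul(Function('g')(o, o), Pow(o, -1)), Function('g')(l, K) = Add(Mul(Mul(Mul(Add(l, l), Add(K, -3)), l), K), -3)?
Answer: Rational(-938, 31) ≈ -30.258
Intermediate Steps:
Function('g')(l, K) = Add(-3, Mul(2, K, Pow(l, 2), Add(-3, K))) (Function('g')(l, K) = Add(Mul(Mul(Mul(Mul(2, l), Add(-3, K)), l), K), -3) = Add(Mul(Mul(Mul(2, l, Add(-3, K)), l), K), -3) = Add(Mul(Mul(2, Pow(l, 2), Add(-3, K)), K), -3) = Add(Mul(2, K, Pow(l, 2), Add(-3, K)), -3) = Add(-3, Mul(2, K, Pow(l, 2), Add(-3, K))))
Function('I')(o) = Mul(Pow(o, -1), Add(-3, Mul(-6, Pow(o, 3)), Mul(2, Pow(o, 4)))) (Function('I')(o) = Mul(Add(-3, Mul(-6, o, Pow(o, 2)), Mul(2, Pow(o, 2), Pow(o, 2))), Pow(o, -1)) = Mul(Add(-3, Mul(-6, Pow(o, 3)), Mul(2, Pow(o, 4))), Pow(o, -1)) = Mul(Pow(o, -1), Add(-3, Mul(-6, Pow(o, 3)), Mul(2, Pow(o, 4)))))
Function('V')(P) = 93 (Function('V')(P) = Add(-6, 99) = 93)
Mul(-2814, Pow(Function('V')(Function('I')(-9)), -1)) = Mul(-2814, Pow(93, -1)) = Mul(-2814, Rational(1, 93)) = Rational(-938, 31)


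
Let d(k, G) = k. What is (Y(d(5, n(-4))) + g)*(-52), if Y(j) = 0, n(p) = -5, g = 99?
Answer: -5148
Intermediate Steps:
(Y(d(5, n(-4))) + g)*(-52) = (0 + 99)*(-52) = 99*(-52) = -5148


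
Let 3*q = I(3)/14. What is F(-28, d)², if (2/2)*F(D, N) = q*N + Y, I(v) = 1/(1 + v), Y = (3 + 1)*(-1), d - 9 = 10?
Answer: 426409/28224 ≈ 15.108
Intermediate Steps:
d = 19 (d = 9 + 10 = 19)
Y = -4 (Y = 4*(-1) = -4)
q = 1/168 (q = (1/((1 + 3)*14))/3 = ((1/14)/4)/3 = ((¼)*(1/14))/3 = (⅓)*(1/56) = 1/168 ≈ 0.0059524)
F(D, N) = -4 + N/168 (F(D, N) = N/168 - 4 = -4 + N/168)
F(-28, d)² = (-4 + (1/168)*19)² = (-4 + 19/168)² = (-653/168)² = 426409/28224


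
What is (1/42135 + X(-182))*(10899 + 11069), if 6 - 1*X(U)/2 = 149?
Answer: -264727778512/42135 ≈ -6.2828e+6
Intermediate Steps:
X(U) = -286 (X(U) = 12 - 2*149 = 12 - 298 = -286)
(1/42135 + X(-182))*(10899 + 11069) = (1/42135 - 286)*(10899 + 11069) = (1/42135 - 286)*21968 = -12050609/42135*21968 = -264727778512/42135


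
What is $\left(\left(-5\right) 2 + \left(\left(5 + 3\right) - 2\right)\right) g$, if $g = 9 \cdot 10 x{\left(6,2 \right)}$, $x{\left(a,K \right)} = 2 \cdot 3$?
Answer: $-2160$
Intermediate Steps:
$x{\left(a,K \right)} = 6$
$g = 540$ ($g = 9 \cdot 10 \cdot 6 = 90 \cdot 6 = 540$)
$\left(\left(-5\right) 2 + \left(\left(5 + 3\right) - 2\right)\right) g = \left(\left(-5\right) 2 + \left(\left(5 + 3\right) - 2\right)\right) 540 = \left(-10 + \left(8 - 2\right)\right) 540 = \left(-10 + 6\right) 540 = \left(-4\right) 540 = -2160$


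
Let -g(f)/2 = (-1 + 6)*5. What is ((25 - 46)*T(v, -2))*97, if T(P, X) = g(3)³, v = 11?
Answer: 254625000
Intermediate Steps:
g(f) = -50 (g(f) = -2*(-1 + 6)*5 = -10*5 = -2*25 = -50)
T(P, X) = -125000 (T(P, X) = (-50)³ = -125000)
((25 - 46)*T(v, -2))*97 = ((25 - 46)*(-125000))*97 = -21*(-125000)*97 = 2625000*97 = 254625000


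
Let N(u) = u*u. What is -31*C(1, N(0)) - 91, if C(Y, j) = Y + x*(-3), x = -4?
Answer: -494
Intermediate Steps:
N(u) = u²
C(Y, j) = 12 + Y (C(Y, j) = Y - 4*(-3) = Y + 12 = 12 + Y)
-31*C(1, N(0)) - 91 = -31*(12 + 1) - 91 = -31*13 - 91 = -403 - 91 = -494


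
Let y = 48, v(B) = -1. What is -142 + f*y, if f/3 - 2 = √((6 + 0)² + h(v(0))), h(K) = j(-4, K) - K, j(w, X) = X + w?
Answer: 146 + 576*√2 ≈ 960.59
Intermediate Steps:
h(K) = -4 (h(K) = (K - 4) - K = (-4 + K) - K = -4)
f = 6 + 12*√2 (f = 6 + 3*√((6 + 0)² - 4) = 6 + 3*√(6² - 4) = 6 + 3*√(36 - 4) = 6 + 3*√32 = 6 + 3*(4*√2) = 6 + 12*√2 ≈ 22.971)
-142 + f*y = -142 + (6 + 12*√2)*48 = -142 + (288 + 576*√2) = 146 + 576*√2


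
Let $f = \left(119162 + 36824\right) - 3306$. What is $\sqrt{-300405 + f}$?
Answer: $5 i \sqrt{5909} \approx 384.35 i$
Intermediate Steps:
$f = 152680$ ($f = 155986 - 3306 = 152680$)
$\sqrt{-300405 + f} = \sqrt{-300405 + 152680} = \sqrt{-147725} = 5 i \sqrt{5909}$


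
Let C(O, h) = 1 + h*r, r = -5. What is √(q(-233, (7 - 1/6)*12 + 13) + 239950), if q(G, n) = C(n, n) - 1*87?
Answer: √239389 ≈ 489.27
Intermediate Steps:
C(O, h) = 1 - 5*h (C(O, h) = 1 + h*(-5) = 1 - 5*h)
q(G, n) = -86 - 5*n (q(G, n) = (1 - 5*n) - 1*87 = (1 - 5*n) - 87 = -86 - 5*n)
√(q(-233, (7 - 1/6)*12 + 13) + 239950) = √((-86 - 5*((7 - 1/6)*12 + 13)) + 239950) = √((-86 - 5*((7 - 1*⅙)*12 + 13)) + 239950) = √((-86 - 5*((7 - ⅙)*12 + 13)) + 239950) = √((-86 - 5*((41/6)*12 + 13)) + 239950) = √((-86 - 5*(82 + 13)) + 239950) = √((-86 - 5*95) + 239950) = √((-86 - 475) + 239950) = √(-561 + 239950) = √239389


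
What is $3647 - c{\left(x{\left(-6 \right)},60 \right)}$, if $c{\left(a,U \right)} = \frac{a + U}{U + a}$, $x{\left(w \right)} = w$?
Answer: $3646$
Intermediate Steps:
$c{\left(a,U \right)} = 1$ ($c{\left(a,U \right)} = \frac{U + a}{U + a} = 1$)
$3647 - c{\left(x{\left(-6 \right)},60 \right)} = 3647 - 1 = 3646$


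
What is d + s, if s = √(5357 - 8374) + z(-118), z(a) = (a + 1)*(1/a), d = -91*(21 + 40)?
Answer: -654901/118 + I*√3017 ≈ -5550.0 + 54.927*I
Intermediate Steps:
d = -5551 (d = -91*61 = -5551)
z(a) = (1 + a)/a
s = 117/118 + I*√3017 (s = √(5357 - 8374) + (1 - 118)/(-118) = √(-3017) - 1/118*(-117) = I*√3017 + 117/118 = 117/118 + I*√3017 ≈ 0.99153 + 54.927*I)
d + s = -5551 + (117/118 + I*√3017) = -654901/118 + I*√3017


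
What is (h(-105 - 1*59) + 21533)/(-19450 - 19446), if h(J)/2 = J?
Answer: -21205/38896 ≈ -0.54517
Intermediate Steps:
h(J) = 2*J
(h(-105 - 1*59) + 21533)/(-19450 - 19446) = (2*(-105 - 1*59) + 21533)/(-19450 - 19446) = (2*(-105 - 59) + 21533)/(-38896) = (2*(-164) + 21533)*(-1/38896) = (-328 + 21533)*(-1/38896) = 21205*(-1/38896) = -21205/38896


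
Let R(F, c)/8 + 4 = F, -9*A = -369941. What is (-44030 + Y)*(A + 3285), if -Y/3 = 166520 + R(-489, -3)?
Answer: -212440511548/9 ≈ -2.3604e+10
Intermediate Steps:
A = 369941/9 (A = -⅑*(-369941) = 369941/9 ≈ 41105.)
R(F, c) = -32 + 8*F
Y = -487728 (Y = -3*(166520 + (-32 + 8*(-489))) = -3*(166520 + (-32 - 3912)) = -3*(166520 - 3944) = -3*162576 = -487728)
(-44030 + Y)*(A + 3285) = (-44030 - 487728)*(369941/9 + 3285) = -531758*399506/9 = -212440511548/9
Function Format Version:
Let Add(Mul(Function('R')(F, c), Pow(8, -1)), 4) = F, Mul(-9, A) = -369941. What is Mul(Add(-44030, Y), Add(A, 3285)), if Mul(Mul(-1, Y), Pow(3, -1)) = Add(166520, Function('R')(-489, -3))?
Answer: Rational(-212440511548, 9) ≈ -2.3604e+10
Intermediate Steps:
A = Rational(369941, 9) (A = Mul(Rational(-1, 9), -369941) = Rational(369941, 9) ≈ 41105.)
Function('R')(F, c) = Add(-32, Mul(8, F))
Y = -487728 (Y = Mul(-3, Add(166520, Add(-32, Mul(8, -489)))) = Mul(-3, Add(166520, Add(-32, -3912))) = Mul(-3, Add(166520, -3944)) = Mul(-3, 162576) = -487728)
Mul(Add(-44030, Y), Add(A, 3285)) = Mul(Add(-44030, -487728), Add(Rational(369941, 9), 3285)) = Mul(-531758, Rational(399506, 9)) = Rational(-212440511548, 9)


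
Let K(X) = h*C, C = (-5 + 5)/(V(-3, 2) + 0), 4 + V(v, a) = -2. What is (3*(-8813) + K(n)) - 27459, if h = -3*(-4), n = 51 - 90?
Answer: -53898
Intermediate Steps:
V(v, a) = -6 (V(v, a) = -4 - 2 = -6)
n = -39
C = 0 (C = (-5 + 5)/(-6 + 0) = 0/(-6) = 0*(-1/6) = 0)
h = 12
K(X) = 0 (K(X) = 12*0 = 0)
(3*(-8813) + K(n)) - 27459 = (3*(-8813) + 0) - 27459 = (-26439 + 0) - 27459 = -26439 - 27459 = -53898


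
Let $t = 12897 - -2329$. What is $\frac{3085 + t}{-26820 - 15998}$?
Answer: $- \frac{18311}{42818} \approx -0.42765$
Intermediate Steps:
$t = 15226$ ($t = 12897 + 2329 = 15226$)
$\frac{3085 + t}{-26820 - 15998} = \frac{3085 + 15226}{-26820 - 15998} = \frac{18311}{-42818} = 18311 \left(- \frac{1}{42818}\right) = - \frac{18311}{42818}$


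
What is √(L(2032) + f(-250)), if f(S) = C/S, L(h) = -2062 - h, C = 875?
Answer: I*√16390/2 ≈ 64.012*I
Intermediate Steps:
f(S) = 875/S
√(L(2032) + f(-250)) = √((-2062 - 1*2032) + 875/(-250)) = √((-2062 - 2032) + 875*(-1/250)) = √(-4094 - 7/2) = √(-8195/2) = I*√16390/2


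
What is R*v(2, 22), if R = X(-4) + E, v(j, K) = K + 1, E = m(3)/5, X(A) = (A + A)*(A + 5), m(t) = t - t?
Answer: -184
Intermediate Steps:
m(t) = 0
X(A) = 2*A*(5 + A) (X(A) = (2*A)*(5 + A) = 2*A*(5 + A))
E = 0 (E = 0/5 = 0*(1/5) = 0)
v(j, K) = 1 + K
R = -8 (R = 2*(-4)*(5 - 4) + 0 = 2*(-4)*1 + 0 = -8 + 0 = -8)
R*v(2, 22) = -8*(1 + 22) = -8*23 = -184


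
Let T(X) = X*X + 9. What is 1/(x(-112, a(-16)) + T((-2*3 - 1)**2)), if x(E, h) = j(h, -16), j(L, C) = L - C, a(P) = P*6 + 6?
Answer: 1/2336 ≈ 0.00042808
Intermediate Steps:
a(P) = 6 + 6*P (a(P) = 6*P + 6 = 6 + 6*P)
x(E, h) = 16 + h (x(E, h) = h - 1*(-16) = h + 16 = 16 + h)
T(X) = 9 + X**2 (T(X) = X**2 + 9 = 9 + X**2)
1/(x(-112, a(-16)) + T((-2*3 - 1)**2)) = 1/((16 + (6 + 6*(-16))) + (9 + ((-2*3 - 1)**2)**2)) = 1/((16 + (6 - 96)) + (9 + ((-6 - 1)**2)**2)) = 1/((16 - 90) + (9 + ((-7)**2)**2)) = 1/(-74 + (9 + 49**2)) = 1/(-74 + (9 + 2401)) = 1/(-74 + 2410) = 1/2336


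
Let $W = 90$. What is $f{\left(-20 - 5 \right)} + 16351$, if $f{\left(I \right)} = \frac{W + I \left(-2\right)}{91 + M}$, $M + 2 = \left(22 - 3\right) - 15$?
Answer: $\frac{1520783}{93} \approx 16353.0$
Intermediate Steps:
$M = 2$ ($M = -2 + \left(\left(22 - 3\right) - 15\right) = -2 + \left(19 - 15\right) = -2 + 4 = 2$)
$f{\left(I \right)} = \frac{30}{31} - \frac{2 I}{93}$ ($f{\left(I \right)} = \frac{90 + I \left(-2\right)}{91 + 2} = \frac{90 - 2 I}{93} = \left(90 - 2 I\right) \frac{1}{93} = \frac{30}{31} - \frac{2 I}{93}$)
$f{\left(-20 - 5 \right)} + 16351 = \left(\frac{30}{31} - \frac{2 \left(-20 - 5\right)}{93}\right) + 16351 = \left(\frac{30}{31} - - \frac{50}{93}\right) + 16351 = \left(\frac{30}{31} + \frac{50}{93}\right) + 16351 = \frac{140}{93} + 16351 = \frac{1520783}{93}$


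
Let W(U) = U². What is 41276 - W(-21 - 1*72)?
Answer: 32627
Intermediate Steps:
41276 - W(-21 - 1*72) = 41276 - (-21 - 1*72)² = 41276 - (-21 - 72)² = 41276 - 1*(-93)² = 41276 - 1*8649 = 41276 - 8649 = 32627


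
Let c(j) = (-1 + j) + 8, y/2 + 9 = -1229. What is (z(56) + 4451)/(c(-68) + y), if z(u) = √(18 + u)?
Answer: -4451/2537 - √74/2537 ≈ -1.7578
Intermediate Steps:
y = -2476 (y = -18 + 2*(-1229) = -18 - 2458 = -2476)
c(j) = 7 + j
(z(56) + 4451)/(c(-68) + y) = (√(18 + 56) + 4451)/((7 - 68) - 2476) = (√74 + 4451)/(-61 - 2476) = (4451 + √74)/(-2537) = (4451 + √74)*(-1/2537) = -4451/2537 - √74/2537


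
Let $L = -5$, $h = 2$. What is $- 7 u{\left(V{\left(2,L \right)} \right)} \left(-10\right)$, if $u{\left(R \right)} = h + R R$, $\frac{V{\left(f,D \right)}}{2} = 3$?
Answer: $2660$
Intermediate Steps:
$V{\left(f,D \right)} = 6$ ($V{\left(f,D \right)} = 2 \cdot 3 = 6$)
$u{\left(R \right)} = 2 + R^{2}$ ($u{\left(R \right)} = 2 + R R = 2 + R^{2}$)
$- 7 u{\left(V{\left(2,L \right)} \right)} \left(-10\right) = - 7 \left(2 + 6^{2}\right) \left(-10\right) = - 7 \left(2 + 36\right) \left(-10\right) = \left(-7\right) 38 \left(-10\right) = \left(-266\right) \left(-10\right) = 2660$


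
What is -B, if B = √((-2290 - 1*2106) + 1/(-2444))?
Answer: -5*I*√262579083/1222 ≈ -66.302*I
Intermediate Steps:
B = 5*I*√262579083/1222 (B = √((-2290 - 2106) - 1/2444) = √(-4396 - 1/2444) = √(-10743825/2444) = 5*I*√262579083/1222 ≈ 66.302*I)
-B = -5*I*√262579083/1222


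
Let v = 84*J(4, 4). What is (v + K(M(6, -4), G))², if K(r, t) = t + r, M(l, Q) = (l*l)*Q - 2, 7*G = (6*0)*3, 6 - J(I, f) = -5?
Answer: 605284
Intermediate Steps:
J(I, f) = 11 (J(I, f) = 6 - 1*(-5) = 6 + 5 = 11)
G = 0 (G = ((6*0)*3)/7 = (0*3)/7 = (⅐)*0 = 0)
M(l, Q) = -2 + Q*l² (M(l, Q) = l²*Q - 2 = Q*l² - 2 = -2 + Q*l²)
K(r, t) = r + t
v = 924 (v = 84*11 = 924)
(v + K(M(6, -4), G))² = (924 + ((-2 - 4*6²) + 0))² = (924 + ((-2 - 4*36) + 0))² = (924 + ((-2 - 144) + 0))² = (924 + (-146 + 0))² = (924 - 146)² = 778² = 605284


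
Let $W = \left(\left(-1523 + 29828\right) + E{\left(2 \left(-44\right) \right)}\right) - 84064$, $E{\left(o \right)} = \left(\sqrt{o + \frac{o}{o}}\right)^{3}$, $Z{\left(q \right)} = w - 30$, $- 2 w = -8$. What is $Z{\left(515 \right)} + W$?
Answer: $-55785 - 87 i \sqrt{87} \approx -55785.0 - 811.48 i$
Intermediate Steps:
$w = 4$ ($w = \left(- \frac{1}{2}\right) \left(-8\right) = 4$)
$Z{\left(q \right)} = -26$ ($Z{\left(q \right)} = 4 - 30 = -26$)
$E{\left(o \right)} = \left(1 + o\right)^{\frac{3}{2}}$ ($E{\left(o \right)} = \left(\sqrt{o + 1}\right)^{3} = \left(\sqrt{1 + o}\right)^{3} = \left(1 + o\right)^{\frac{3}{2}}$)
$W = -55759 - 87 i \sqrt{87}$ ($W = \left(\left(-1523 + 29828\right) + \left(1 + 2 \left(-44\right)\right)^{\frac{3}{2}}\right) - 84064 = \left(28305 + \left(1 - 88\right)^{\frac{3}{2}}\right) - 84064 = \left(28305 + \left(-87\right)^{\frac{3}{2}}\right) - 84064 = \left(28305 - 87 i \sqrt{87}\right) - 84064 = -55759 - 87 i \sqrt{87} \approx -55759.0 - 811.48 i$)
$Z{\left(515 \right)} + W = -26 - \left(55759 + 87 i \sqrt{87}\right) = -55785 - 87 i \sqrt{87}$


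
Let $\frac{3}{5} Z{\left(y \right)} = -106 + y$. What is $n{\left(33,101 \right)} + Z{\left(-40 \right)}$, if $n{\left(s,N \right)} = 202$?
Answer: $- \frac{124}{3} \approx -41.333$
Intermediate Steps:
$Z{\left(y \right)} = - \frac{530}{3} + \frac{5 y}{3}$ ($Z{\left(y \right)} = \frac{5 \left(-106 + y\right)}{3} = - \frac{530}{3} + \frac{5 y}{3}$)
$n{\left(33,101 \right)} + Z{\left(-40 \right)} = 202 + \left(- \frac{530}{3} + \frac{5}{3} \left(-40\right)\right) = 202 - \frac{730}{3} = - \frac{124}{3}$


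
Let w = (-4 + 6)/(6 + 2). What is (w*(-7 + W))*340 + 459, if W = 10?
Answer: 714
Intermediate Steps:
w = ¼ (w = 2/8 = 2*(⅛) = ¼ ≈ 0.25000)
(w*(-7 + W))*340 + 459 = ((-7 + 10)/4)*340 + 459 = ((¼)*3)*340 + 459 = (¾)*340 + 459 = 255 + 459 = 714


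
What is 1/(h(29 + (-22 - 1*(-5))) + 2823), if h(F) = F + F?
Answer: 1/2847 ≈ 0.00035125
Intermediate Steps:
h(F) = 2*F
1/(h(29 + (-22 - 1*(-5))) + 2823) = 1/(2*(29 + (-22 - 1*(-5))) + 2823) = 1/(2*(29 + (-22 + 5)) + 2823) = 1/(2*(29 - 17) + 2823) = 1/(2*12 + 2823) = 1/(24 + 2823) = 1/2847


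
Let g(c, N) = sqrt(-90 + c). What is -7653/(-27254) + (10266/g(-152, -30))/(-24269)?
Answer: 7653/27254 + 5133*I*sqrt(2)/266959 ≈ 0.2808 + 0.027192*I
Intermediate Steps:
-7653/(-27254) + (10266/g(-152, -30))/(-24269) = -7653/(-27254) + (10266/(sqrt(-90 - 152)))/(-24269) = -7653*(-1/27254) + (10266/(sqrt(-242)))*(-1/24269) = 7653/27254 + (10266/((11*I*sqrt(2))))*(-1/24269) = 7653/27254 + (10266*(-I*sqrt(2)/22))*(-1/24269) = 7653/27254 - 5133*I*sqrt(2)/11*(-1/24269) = 7653/27254 + 5133*I*sqrt(2)/266959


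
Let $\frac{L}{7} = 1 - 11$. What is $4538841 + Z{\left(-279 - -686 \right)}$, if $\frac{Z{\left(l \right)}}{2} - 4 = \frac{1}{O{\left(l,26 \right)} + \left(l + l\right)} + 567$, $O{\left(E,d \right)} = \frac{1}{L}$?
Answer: $\frac{258683691497}{56979} \approx 4.54 \cdot 10^{6}$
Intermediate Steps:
$L = -70$ ($L = 7 \left(1 - 11\right) = 7 \left(-10\right) = -70$)
$O{\left(E,d \right)} = - \frac{1}{70}$ ($O{\left(E,d \right)} = \frac{1}{-70} = - \frac{1}{70}$)
$Z{\left(l \right)} = 1142 + \frac{2}{- \frac{1}{70} + 2 l}$ ($Z{\left(l \right)} = 8 + 2 \left(\frac{1}{- \frac{1}{70} + \left(l + l\right)} + 567\right) = 8 + 2 \left(\frac{1}{- \frac{1}{70} + 2 l} + 567\right) = 8 + 2 \left(567 + \frac{1}{- \frac{1}{70} + 2 l}\right) = 8 + \left(1134 + \frac{2}{- \frac{1}{70} + 2 l}\right) = 1142 + \frac{2}{- \frac{1}{70} + 2 l}$)
$4538841 + Z{\left(-279 - -686 \right)} = 4538841 + \frac{2 \left(-501 + 79940 \left(-279 - -686\right)\right)}{-1 + 140 \left(-279 - -686\right)} = 4538841 + \frac{2 \left(-501 + 79940 \left(-279 + 686\right)\right)}{-1 + 140 \left(-279 + 686\right)} = 4538841 + \frac{2 \left(-501 + 79940 \cdot 407\right)}{-1 + 140 \cdot 407} = 4538841 + \frac{2 \left(-501 + 32535580\right)}{-1 + 56980} = 4538841 + 2 \cdot \frac{1}{56979} \cdot 32535079 = 4538841 + \frac{65070158}{56979} = \frac{258683691497}{56979}$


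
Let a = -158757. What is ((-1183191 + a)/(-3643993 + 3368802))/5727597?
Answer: 447316/525394382009 ≈ 8.5139e-7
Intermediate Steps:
((-1183191 + a)/(-3643993 + 3368802))/5727597 = ((-1183191 - 158757)/(-3643993 + 3368802))/5727597 = -1341948/(-275191)*(1/5727597) = -1341948*(-1/275191)*(1/5727597) = (1341948/275191)*(1/5727597) = 447316/525394382009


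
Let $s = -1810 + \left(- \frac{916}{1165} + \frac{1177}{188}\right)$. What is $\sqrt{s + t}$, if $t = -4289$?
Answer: $\frac{i \sqrt{73076241089165}}{109510} \approx 78.061 i$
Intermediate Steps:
$s = - \frac{395227203}{219020}$ ($s = -1810 + \left(\left(-916\right) \frac{1}{1165} + 1177 \cdot \frac{1}{188}\right) = -1810 + \left(- \frac{916}{1165} + \frac{1177}{188}\right) = -1810 + \frac{1198997}{219020} = - \frac{395227203}{219020} \approx -1804.5$)
$\sqrt{s + t} = \sqrt{- \frac{395227203}{219020} - 4289} = \sqrt{- \frac{1334603983}{219020}} = \frac{i \sqrt{73076241089165}}{109510}$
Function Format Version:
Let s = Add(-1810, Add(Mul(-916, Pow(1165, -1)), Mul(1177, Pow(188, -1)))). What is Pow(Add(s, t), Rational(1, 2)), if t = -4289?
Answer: Mul(Rational(1, 109510), I, Pow(73076241089165, Rational(1, 2))) ≈ Mul(78.061, I)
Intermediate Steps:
s = Rational(-395227203, 219020) (s = Add(-1810, Add(Mul(-916, Rational(1, 1165)), Mul(1177, Rational(1, 188)))) = Add(-1810, Add(Rational(-916, 1165), Rational(1177, 188))) = Add(-1810, Rational(1198997, 219020)) = Rational(-395227203, 219020) ≈ -1804.5)
Pow(Add(s, t), Rational(1, 2)) = Pow(Add(Rational(-395227203, 219020), -4289), Rational(1, 2)) = Pow(Rational(-1334603983, 219020), Rational(1, 2)) = Mul(Rational(1, 109510), I, Pow(73076241089165, Rational(1, 2)))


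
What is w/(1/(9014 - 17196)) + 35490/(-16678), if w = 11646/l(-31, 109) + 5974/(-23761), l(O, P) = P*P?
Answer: -14042827181524921/2354136733499 ≈ -5965.2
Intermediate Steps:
l(O, P) = P²
w = 205743512/282304441 (w = 11646/(109²) + 5974/(-23761) = 11646/11881 + 5974*(-1/23761) = 11646*(1/11881) - 5974/23761 = 11646/11881 - 5974/23761 = 205743512/282304441 ≈ 0.72880)
w/(1/(9014 - 17196)) + 35490/(-16678) = 205743512/(282304441*(1/(9014 - 17196))) + 35490/(-16678) = 205743512/(282304441*(1/(-8182))) + 35490*(-1/16678) = 205743512/(282304441*(-1/8182)) - 17745/8339 = (205743512/282304441)*(-8182) - 17745/8339 = -1683393415184/282304441 - 17745/8339 = -14042827181524921/2354136733499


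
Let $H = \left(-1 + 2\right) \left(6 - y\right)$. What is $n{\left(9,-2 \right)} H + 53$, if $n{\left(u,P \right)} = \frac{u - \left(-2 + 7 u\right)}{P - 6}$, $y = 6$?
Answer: $53$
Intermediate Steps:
$n{\left(u,P \right)} = \frac{2 - 6 u}{-6 + P}$ ($n{\left(u,P \right)} = \frac{u - \left(-2 + 7 u\right)}{-6 + P} = \frac{2 - 6 u}{-6 + P}$)
$H = 0$ ($H = \left(-1 + 2\right) \left(6 - 6\right) = 1 \left(6 - 6\right) = 1 \cdot 0 = 0$)
$n{\left(9,-2 \right)} H + 53 = \frac{2 \left(1 - 27\right)}{-6 - 2} \cdot 0 + 53 = \frac{2 \left(1 - 27\right)}{-8} \cdot 0 + 53 = 2 \left(- \frac{1}{8}\right) \left(-26\right) 0 + 53 = \frac{13}{2} \cdot 0 + 53 = 0 + 53 = 53$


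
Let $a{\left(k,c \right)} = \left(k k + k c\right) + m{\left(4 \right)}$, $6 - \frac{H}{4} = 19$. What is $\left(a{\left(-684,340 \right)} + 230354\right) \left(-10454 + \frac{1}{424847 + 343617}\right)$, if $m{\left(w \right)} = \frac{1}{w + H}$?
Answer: $- \frac{59852954510971115}{12295424} \approx -4.8679 \cdot 10^{9}$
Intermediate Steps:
$H = -52$ ($H = 24 - 76 = -52$)
$m{\left(w \right)} = \frac{1}{-52 + w}$ ($m{\left(w \right)} = \frac{1}{w - 52} = \frac{1}{-52 + w}$)
$a{\left(k,c \right)} = - \frac{1}{48} + k^{2} + c k$ ($a{\left(k,c \right)} = \left(k k + k c\right) + \frac{1}{-52 + 4} = \left(k^{2} + c k\right) + \frac{1}{-48} = \left(k^{2} + c k\right) - \frac{1}{48} = - \frac{1}{48} + k^{2} + c k$)
$\left(a{\left(-684,340 \right)} + 230354\right) \left(-10454 + \frac{1}{424847 + 343617}\right) = \left(\left(- \frac{1}{48} + \left(-684\right)^{2} + 340 \left(-684\right)\right) + 230354\right) \left(-10454 + \frac{1}{424847 + 343617}\right) = \left(\left(- \frac{1}{48} + 467856 - 232560\right) + 230354\right) \left(-10454 + \frac{1}{768464}\right) = \left(\frac{11294207}{48} + 230354\right) \left(-10454 + \frac{1}{768464}\right) = \frac{22351199}{48} \left(- \frac{8033522655}{768464}\right) = - \frac{59852954510971115}{12295424}$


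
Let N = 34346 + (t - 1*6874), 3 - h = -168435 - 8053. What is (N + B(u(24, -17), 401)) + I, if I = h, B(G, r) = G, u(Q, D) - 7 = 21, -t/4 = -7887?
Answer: 235539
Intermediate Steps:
t = 31548 (t = -4*(-7887) = 31548)
u(Q, D) = 28 (u(Q, D) = 7 + 21 = 28)
h = 176491 (h = 3 - (-168435 - 8053) = 3 - 1*(-176488) = 3 + 176488 = 176491)
N = 59020 (N = 34346 + (31548 - 1*6874) = 34346 + (31548 - 6874) = 34346 + 24674 = 59020)
I = 176491
(N + B(u(24, -17), 401)) + I = (59020 + 28) + 176491 = 59048 + 176491 = 235539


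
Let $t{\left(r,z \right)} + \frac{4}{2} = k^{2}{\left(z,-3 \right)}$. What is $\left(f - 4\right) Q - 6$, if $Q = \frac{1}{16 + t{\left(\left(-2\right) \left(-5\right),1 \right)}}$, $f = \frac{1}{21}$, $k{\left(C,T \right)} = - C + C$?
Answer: $- \frac{1847}{294} \approx -6.2823$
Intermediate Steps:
$k{\left(C,T \right)} = 0$
$f = \frac{1}{21} \approx 0.047619$
$t{\left(r,z \right)} = -2$ ($t{\left(r,z \right)} = -2 + 0^{2} = -2 + 0 = -2$)
$Q = \frac{1}{14}$ ($Q = \frac{1}{16 - 2} = \frac{1}{14} \approx 0.071429$)
$\left(f - 4\right) Q - 6 = \left(\frac{1}{21} - 4\right) \frac{1}{14} - 6 = \left(- \frac{83}{21}\right) \frac{1}{14} - 6 = - \frac{83}{294} - 6 = - \frac{1847}{294}$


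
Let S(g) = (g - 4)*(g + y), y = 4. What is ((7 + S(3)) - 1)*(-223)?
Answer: 223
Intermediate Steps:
S(g) = (-4 + g)*(4 + g) (S(g) = (g - 4)*(g + 4) = (-4 + g)*(4 + g))
((7 + S(3)) - 1)*(-223) = ((7 + (-16 + 3²)) - 1)*(-223) = ((7 + (-16 + 9)) - 1)*(-223) = ((7 - 7) - 1)*(-223) = (0 - 1)*(-223) = -1*(-223) = 223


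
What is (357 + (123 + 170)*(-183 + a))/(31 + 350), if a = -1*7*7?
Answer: -67619/381 ≈ -177.48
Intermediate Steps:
a = -49 (a = -7*7 = -49)
(357 + (123 + 170)*(-183 + a))/(31 + 350) = (357 + (123 + 170)*(-183 - 49))/(31 + 350) = (357 + 293*(-232))/381 = (357 - 67976)*(1/381) = -67619*1/381 = -67619/381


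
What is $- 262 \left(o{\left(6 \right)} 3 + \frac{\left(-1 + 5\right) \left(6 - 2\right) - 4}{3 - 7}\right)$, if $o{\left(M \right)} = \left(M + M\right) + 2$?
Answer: $-10218$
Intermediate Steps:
$o{\left(M \right)} = 2 + 2 M$ ($o{\left(M \right)} = 2 M + 2 = 2 + 2 M$)
$- 262 \left(o{\left(6 \right)} 3 + \frac{\left(-1 + 5\right) \left(6 - 2\right) - 4}{3 - 7}\right) = - 262 \left(\left(2 + 2 \cdot 6\right) 3 + \frac{\left(-1 + 5\right) \left(6 - 2\right) - 4}{3 - 7}\right) = - 262 \left(\left(2 + 12\right) 3 + \frac{4 \cdot 4 - 4}{-4}\right) = - 262 \left(14 \cdot 3 + \left(16 - 4\right) \left(- \frac{1}{4}\right)\right) = - 262 \left(42 + 12 \left(- \frac{1}{4}\right)\right) = - 262 \left(42 - 3\right) = \left(-262\right) 39 = -10218$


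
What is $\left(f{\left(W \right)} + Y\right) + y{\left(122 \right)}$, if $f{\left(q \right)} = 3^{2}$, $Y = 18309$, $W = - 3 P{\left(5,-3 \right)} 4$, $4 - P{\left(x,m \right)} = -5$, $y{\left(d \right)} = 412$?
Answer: $18730$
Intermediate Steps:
$P{\left(x,m \right)} = 9$ ($P{\left(x,m \right)} = 4 - -5 = 4 + 5 = 9$)
$W = -108$ ($W = \left(-3\right) 9 \cdot 4 = \left(-27\right) 4 = -108$)
$f{\left(q \right)} = 9$
$\left(f{\left(W \right)} + Y\right) + y{\left(122 \right)} = \left(9 + 18309\right) + 412 = 18318 + 412 = 18730$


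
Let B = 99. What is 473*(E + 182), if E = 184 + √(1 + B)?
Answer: 177848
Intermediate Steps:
E = 194 (E = 184 + √(1 + 99) = 184 + √100 = 184 + 10 = 194)
473*(E + 182) = 473*(194 + 182) = 473*376 = 177848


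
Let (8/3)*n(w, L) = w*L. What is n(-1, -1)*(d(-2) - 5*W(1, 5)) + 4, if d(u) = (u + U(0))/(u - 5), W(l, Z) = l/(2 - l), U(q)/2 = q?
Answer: 125/56 ≈ 2.2321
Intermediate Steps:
U(q) = 2*q
d(u) = u/(-5 + u) (d(u) = (u + 2*0)/(u - 5) = (u + 0)/(-5 + u) = u/(-5 + u))
n(w, L) = 3*L*w/8 (n(w, L) = 3*(w*L)/8 = 3*(L*w)/8 = 3*L*w/8)
n(-1, -1)*(d(-2) - 5*W(1, 5)) + 4 = ((3/8)*(-1)*(-1))*(-2/(-5 - 2) - (-5)/(-2 + 1)) + 4 = 3*(-2/(-7) - (-5)/(-1))/8 + 4 = 3*(-2*(-⅐) - (-5)*(-1))/8 + 4 = 3*(2/7 - 5*1)/8 + 4 = 3*(2/7 - 5)/8 + 4 = (3/8)*(-33/7) + 4 = -99/56 + 4 = 125/56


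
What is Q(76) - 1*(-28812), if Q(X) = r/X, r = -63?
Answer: 2189649/76 ≈ 28811.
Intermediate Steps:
Q(X) = -63/X
Q(76) - 1*(-28812) = -63/76 - 1*(-28812) = -63*1/76 + 28812 = -63/76 + 28812 = 2189649/76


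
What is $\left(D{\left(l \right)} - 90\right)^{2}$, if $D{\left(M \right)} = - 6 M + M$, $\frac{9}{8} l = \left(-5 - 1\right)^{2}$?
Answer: $62500$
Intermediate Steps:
$l = 32$ ($l = \frac{8 \left(-5 - 1\right)^{2}}{9} = \frac{8 \left(-6\right)^{2}}{9} = \frac{8}{9} \cdot 36 = 32$)
$D{\left(M \right)} = - 5 M$
$\left(D{\left(l \right)} - 90\right)^{2} = \left(\left(-5\right) 32 - 90\right)^{2} = \left(-160 - 90\right)^{2} = \left(-250\right)^{2} = 62500$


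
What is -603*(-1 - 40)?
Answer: 24723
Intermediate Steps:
-603*(-1 - 40) = -603*(-41) = 24723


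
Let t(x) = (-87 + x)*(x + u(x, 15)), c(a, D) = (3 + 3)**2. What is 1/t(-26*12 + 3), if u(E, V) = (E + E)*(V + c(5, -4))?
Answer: 1/12603492 ≈ 7.9343e-8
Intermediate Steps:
c(a, D) = 36 (c(a, D) = 6**2 = 36)
u(E, V) = 2*E*(36 + V) (u(E, V) = (E + E)*(V + 36) = (2*E)*(36 + V) = 2*E*(36 + V))
t(x) = 103*x*(-87 + x) (t(x) = (-87 + x)*(x + 2*x*(36 + 15)) = (-87 + x)*(x + 2*x*51) = (-87 + x)*(x + 102*x) = (-87 + x)*(103*x) = 103*x*(-87 + x))
1/t(-26*12 + 3) = 1/(103*(-26*12 + 3)*(-87 + (-26*12 + 3))) = 1/(103*(-312 + 3)*(-87 + (-312 + 3))) = 1/(103*(-309)*(-87 - 309)) = 1/(103*(-309)*(-396)) = 1/12603492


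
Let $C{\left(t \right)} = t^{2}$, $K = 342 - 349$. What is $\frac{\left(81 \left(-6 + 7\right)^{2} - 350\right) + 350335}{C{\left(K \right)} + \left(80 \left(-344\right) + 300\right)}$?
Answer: $- \frac{350066}{27171} \approx -12.884$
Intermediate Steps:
$K = -7$ ($K = 342 - 349 = -7$)
$\frac{\left(81 \left(-6 + 7\right)^{2} - 350\right) + 350335}{C{\left(K \right)} + \left(80 \left(-344\right) + 300\right)} = \frac{\left(81 \left(-6 + 7\right)^{2} - 350\right) + 350335}{\left(-7\right)^{2} + \left(80 \left(-344\right) + 300\right)} = \frac{\left(81 \cdot 1^{2} - 350\right) + 350335}{49 + \left(-27520 + 300\right)} = \frac{\left(81 \cdot 1 - 350\right) + 350335}{49 - 27220} = \frac{\left(81 - 350\right) + 350335}{-27171} = \left(-269 + 350335\right) \left(- \frac{1}{27171}\right) = 350066 \left(- \frac{1}{27171}\right) = - \frac{350066}{27171}$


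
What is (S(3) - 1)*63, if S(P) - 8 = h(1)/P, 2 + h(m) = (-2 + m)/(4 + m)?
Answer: 1974/5 ≈ 394.80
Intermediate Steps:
h(m) = -2 + (-2 + m)/(4 + m)
S(P) = 8 - 11/(5*P) (S(P) = 8 + ((-10 - 1*1)/(4 + 1))/P = 8 + ((-10 - 1)/5)/P = 8 + ((⅕)*(-11))/P = 8 - 11/(5*P))
(S(3) - 1)*63 = ((8 - 11/5/3) - 1)*63 = ((8 - 11/5*⅓) - 1)*63 = ((8 - 11/15) - 1)*63 = (109/15 - 1)*63 = (94/15)*63 = 1974/5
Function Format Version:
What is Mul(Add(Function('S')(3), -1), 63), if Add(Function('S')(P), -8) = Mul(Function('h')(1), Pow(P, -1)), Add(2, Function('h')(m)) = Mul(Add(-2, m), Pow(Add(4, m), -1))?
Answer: Rational(1974, 5) ≈ 394.80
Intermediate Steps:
Function('h')(m) = Add(-2, Mul(Pow(Add(4, m), -1), Add(-2, m))) (Function('h')(m) = Add(-2, Mul(Add(-2, m), Pow(Add(4, m), -1))) = Add(-2, Mul(Pow(Add(4, m), -1), Add(-2, m))))
Function('S')(P) = Add(8, Mul(Rational(-11, 5), Pow(P, -1))) (Function('S')(P) = Add(8, Mul(Mul(Pow(Add(4, 1), -1), Add(-10, Mul(-1, 1))), Pow(P, -1))) = Add(8, Mul(Mul(Pow(5, -1), Add(-10, -1)), Pow(P, -1))) = Add(8, Mul(Mul(Rational(1, 5), -11), Pow(P, -1))) = Add(8, Mul(Rational(-11, 5), Pow(P, -1))))
Mul(Add(Function('S')(3), -1), 63) = Mul(Add(Add(8, Mul(Rational(-11, 5), Pow(3, -1))), -1), 63) = Mul(Add(Add(8, Mul(Rational(-11, 5), Rational(1, 3))), -1), 63) = Mul(Add(Add(8, Rational(-11, 15)), -1), 63) = Mul(Add(Rational(109, 15), -1), 63) = Mul(Rational(94, 15), 63) = Rational(1974, 5)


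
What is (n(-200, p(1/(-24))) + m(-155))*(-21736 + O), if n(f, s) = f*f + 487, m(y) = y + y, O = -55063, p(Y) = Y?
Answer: -3085553423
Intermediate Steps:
m(y) = 2*y
n(f, s) = 487 + f² (n(f, s) = f² + 487 = 487 + f²)
(n(-200, p(1/(-24))) + m(-155))*(-21736 + O) = ((487 + (-200)²) + 2*(-155))*(-21736 - 55063) = ((487 + 40000) - 310)*(-76799) = (40487 - 310)*(-76799) = 40177*(-76799) = -3085553423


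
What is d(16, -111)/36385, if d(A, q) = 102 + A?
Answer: 118/36385 ≈ 0.0032431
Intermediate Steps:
d(16, -111)/36385 = (102 + 16)/36385 = 118*(1/36385) = 118/36385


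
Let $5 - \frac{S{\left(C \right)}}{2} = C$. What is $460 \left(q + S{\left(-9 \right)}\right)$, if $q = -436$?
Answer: $-187680$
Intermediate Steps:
$S{\left(C \right)} = 10 - 2 C$
$460 \left(q + S{\left(-9 \right)}\right) = 460 \left(-436 + \left(10 - -18\right)\right) = 460 \left(-436 + \left(10 + 18\right)\right) = 460 \left(-436 + 28\right) = 460 \left(-408\right) = -187680$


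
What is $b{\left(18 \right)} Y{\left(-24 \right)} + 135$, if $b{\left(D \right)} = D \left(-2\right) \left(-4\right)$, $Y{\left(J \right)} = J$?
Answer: $-3321$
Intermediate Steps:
$b{\left(D \right)} = 8 D$ ($b{\left(D \right)} = - 2 D \left(-4\right) = 8 D$)
$b{\left(18 \right)} Y{\left(-24 \right)} + 135 = 8 \cdot 18 \left(-24\right) + 135 = 144 \left(-24\right) + 135 = -3456 + 135 = -3321$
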